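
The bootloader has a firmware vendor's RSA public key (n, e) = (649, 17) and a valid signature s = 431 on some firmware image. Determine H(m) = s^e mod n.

172

s^2 ≡ 431^2 = 185761 ≡ 147
s^4 ≡ 147^2 = 21609 ≡ 192
s^8 ≡ 192^2 = 36864 ≡ 520
s^16 ≡ 520^2 = 270400 ≡ 416
17 = 16 + 1, so s^17 ≡ 416·431 ≡ 172 (mod 649)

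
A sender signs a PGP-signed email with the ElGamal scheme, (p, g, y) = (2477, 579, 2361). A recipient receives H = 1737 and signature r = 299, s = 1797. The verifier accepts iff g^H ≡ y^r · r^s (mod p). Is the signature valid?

invalid

Left side g^H mod p:
579^1737 mod 2477 = 2047
Right side y^r · r^s mod p:
2361^299 mod 2477 = 1954
299^1797 mod 2477 = 644
1954·644 = 1258376 ≡ 60 (mod 2477)
2047 ≠ 60, so verification fails.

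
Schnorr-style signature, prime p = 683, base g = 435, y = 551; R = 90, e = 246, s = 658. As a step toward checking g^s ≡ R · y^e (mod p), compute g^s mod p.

Squares mod 683: 435^1≡435, 435^2≡34, 435^4≡473, 435^8≡388, 435^16≡284, 435^32≡62, 435^64≡429, 435^128≡314, 435^256≡244, 435^512≡115
658 = 512 + 128 + 16 + 2, so 435^658 ≡ 115·314·284·34 ≡ 513 (mod 683)

513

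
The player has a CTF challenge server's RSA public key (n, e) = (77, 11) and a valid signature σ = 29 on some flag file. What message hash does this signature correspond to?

Squares mod 77: σ^1≡29, σ^2≡71, σ^4≡36, σ^8≡64
11 = 8 + 2 + 1, so σ^11 ≡ 64·71·29 ≡ 29 (mod 77)

29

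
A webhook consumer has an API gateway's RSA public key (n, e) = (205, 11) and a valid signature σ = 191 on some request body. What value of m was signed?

σ^2 ≡ 191^2 = 36481 ≡ 196
σ^4 ≡ 196^2 = 38416 ≡ 81
σ^8 ≡ 81^2 = 6561 ≡ 1
11 = 8 + 2 + 1, so σ^11 ≡ 1·196·191 ≡ 126 (mod 205)

126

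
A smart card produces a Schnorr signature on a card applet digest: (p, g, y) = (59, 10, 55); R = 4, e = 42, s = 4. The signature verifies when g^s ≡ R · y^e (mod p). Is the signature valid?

valid

g^s mod p:
10^2 = 100 ≡ 41
10^4 ≡ 41^2 = 1681 ≡ 29
R · y^e mod p:
55^2 = 3025 ≡ 16
55^4 ≡ 16^2 = 256 ≡ 20
55^8 ≡ 20^2 = 400 ≡ 46
55^16 ≡ 46^2 = 2116 ≡ 51
55^32 ≡ 51^2 = 2601 ≡ 5
42 = 32 + 8 + 2, so 55^42 ≡ 5·46·16 ≡ 22 (mod 59)
4·22 = 88 ≡ 29 (mod 59)
29 ≡ 29 (mod 59); signature holds.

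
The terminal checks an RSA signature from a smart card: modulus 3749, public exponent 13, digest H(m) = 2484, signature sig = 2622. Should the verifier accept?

accept

Squares mod 3749: sig^1≡2622, sig^2≡2967, sig^4≡437, sig^8≡3519
13 = 8 + 4 + 1, so sig^13 ≡ 3519·437·2622 ≡ 2484 (mod 3749)
Since 2484 equals the digest 2484, verification succeeds.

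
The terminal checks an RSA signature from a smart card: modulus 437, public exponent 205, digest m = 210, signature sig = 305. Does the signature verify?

verifies

sig^2 ≡ 305^2 = 93025 ≡ 381
sig^4 ≡ 381^2 = 145161 ≡ 77
sig^8 ≡ 77^2 = 5929 ≡ 248
sig^16 ≡ 248^2 = 61504 ≡ 324
sig^32 ≡ 324^2 = 104976 ≡ 96
sig^64 ≡ 96^2 = 9216 ≡ 39
sig^128 ≡ 39^2 = 1521 ≡ 210
205 = 128 + 64 + 8 + 4 + 1, so sig^205 ≡ 210·39·248·77·305 ≡ 210 (mod 437)
sig^205 mod 437 = 210 matches m.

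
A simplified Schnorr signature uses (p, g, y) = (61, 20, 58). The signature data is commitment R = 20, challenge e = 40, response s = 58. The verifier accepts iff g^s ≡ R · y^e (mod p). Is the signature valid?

g^s mod p:
Squares mod 61: 20^1≡20, 20^2≡34, 20^4≡58, 20^8≡9, 20^16≡20, 20^32≡34
58 = 32 + 16 + 8 + 2, so 20^58 ≡ 34·20·9·34 ≡ 9 (mod 61)
R · y^e mod p:
Squares mod 61: 58^1≡58, 58^2≡9, 58^4≡20, 58^8≡34, 58^16≡58, 58^32≡9
40 = 32 + 8, so 58^40 ≡ 9·34 ≡ 1 (mod 61)
20·1 = 20 ≡ 20 (mod 61)
9 ≠ 20; the check fails.

invalid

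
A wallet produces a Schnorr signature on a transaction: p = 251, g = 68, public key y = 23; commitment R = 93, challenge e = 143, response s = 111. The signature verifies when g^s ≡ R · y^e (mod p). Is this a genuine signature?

g^s mod p:
Squares mod 251: 68^1≡68, 68^2≡106, 68^4≡192, 68^8≡218, 68^16≡85, 68^32≡197, 68^64≡155
111 = 64 + 32 + 8 + 4 + 2 + 1, so 68^111 ≡ 155·197·218·192·106·68 ≡ 205 (mod 251)
R · y^e mod p:
Squares mod 251: 23^1≡23, 23^2≡27, 23^4≡227, 23^8≡74, 23^16≡205, 23^32≡108, 23^64≡118, 23^128≡119
143 = 128 + 8 + 4 + 2 + 1, so 23^143 ≡ 119·74·227·27·23 ≡ 13 (mod 251)
93·13 = 1209 ≡ 205 (mod 251)
205 ≡ 205 (mod 251); signature holds.

genuine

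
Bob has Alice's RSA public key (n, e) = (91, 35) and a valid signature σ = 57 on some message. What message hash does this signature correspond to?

σ^2 ≡ 57^2 = 3249 ≡ 64
σ^4 ≡ 64^2 = 4096 ≡ 1
σ^8 ≡ 1^2 = 1
σ^16 ≡ 1^2 = 1
σ^32 ≡ 1^2 = 1
35 = 32 + 2 + 1, so σ^35 ≡ 1·64·57 ≡ 8 (mod 91)

8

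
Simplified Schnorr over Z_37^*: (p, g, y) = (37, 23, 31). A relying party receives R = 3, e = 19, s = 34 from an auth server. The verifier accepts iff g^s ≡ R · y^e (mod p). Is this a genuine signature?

g^s mod p:
Squares mod 37: 23^1≡23, 23^2≡11, 23^4≡10, 23^8≡26, 23^16≡10, 23^32≡26
34 = 32 + 2, so 23^34 ≡ 26·11 ≡ 27 (mod 37)
R · y^e mod p:
Squares mod 37: 31^1≡31, 31^2≡36, 31^4≡1, 31^8≡1, 31^16≡1
19 = 16 + 2 + 1, so 31^19 ≡ 1·36·31 ≡ 6 (mod 37)
3·6 = 18 ≡ 18 (mod 37)
27 ≠ 18; the check fails.

forged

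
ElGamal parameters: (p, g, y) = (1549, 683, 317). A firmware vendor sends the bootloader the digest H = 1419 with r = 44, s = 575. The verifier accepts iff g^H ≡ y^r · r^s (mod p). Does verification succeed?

Left side g^H mod p:
683^2 = 466489 ≡ 240
683^4 ≡ 240^2 = 57600 ≡ 287
683^8 ≡ 287^2 = 82369 ≡ 272
683^16 ≡ 272^2 = 73984 ≡ 1181
683^32 ≡ 1181^2 = 1394761 ≡ 661
683^64 ≡ 661^2 = 436921 ≡ 103
683^128 ≡ 103^2 = 10609 ≡ 1315
683^256 ≡ 1315^2 = 1729225 ≡ 541
683^512 ≡ 541^2 = 292681 ≡ 1469
683^1024 ≡ 1469^2 = 2157961 ≡ 204
1419 = 1024 + 256 + 128 + 8 + 2 + 1, so 683^1419 ≡ 204·541·1315·272·240·683 ≡ 276 (mod 1549)
Right side y^r · r^s mod p:
317^2 = 100489 ≡ 1353
317^4 ≡ 1353^2 = 1830609 ≡ 1240
317^8 ≡ 1240^2 = 1537600 ≡ 992
317^16 ≡ 992^2 = 984064 ≡ 449
317^32 ≡ 449^2 = 201601 ≡ 231
44 = 32 + 8 + 4, so 317^44 ≡ 231·992·1240 ≡ 1469 (mod 1549)
44^2 = 1936 ≡ 387
44^4 ≡ 387^2 = 149769 ≡ 1065
44^8 ≡ 1065^2 = 1134225 ≡ 357
44^16 ≡ 357^2 = 127449 ≡ 431
44^32 ≡ 431^2 = 185761 ≡ 1430
44^64 ≡ 1430^2 = 2044900 ≡ 220
44^128 ≡ 220^2 = 48400 ≡ 381
44^256 ≡ 381^2 = 145161 ≡ 1104
44^512 ≡ 1104^2 = 1218816 ≡ 1302
575 = 512 + 32 + 16 + 8 + 4 + 2 + 1, so 44^575 ≡ 1302·1430·431·357·1065·387·44 ≡ 314 (mod 1549)
1469·314 = 461266 ≡ 1213 (mod 1549)
276 ≠ 1213, so verification fails.

fails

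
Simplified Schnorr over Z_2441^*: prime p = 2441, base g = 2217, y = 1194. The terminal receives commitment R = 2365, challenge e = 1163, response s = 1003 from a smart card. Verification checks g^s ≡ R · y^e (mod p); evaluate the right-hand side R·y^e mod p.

467

1194^2 = 1425636 ≡ 92
1194^4 ≡ 92^2 = 8464 ≡ 1141
1194^8 ≡ 1141^2 = 1301881 ≡ 828
1194^16 ≡ 828^2 = 685584 ≡ 2104
1194^32 ≡ 2104^2 = 4426816 ≡ 1283
1194^64 ≡ 1283^2 = 1646089 ≡ 855
1194^128 ≡ 855^2 = 731025 ≡ 1166
1194^256 ≡ 1166^2 = 1359556 ≡ 2360
1194^512 ≡ 2360^2 = 5569600 ≡ 1679
1194^1024 ≡ 1679^2 = 2819041 ≡ 2127
1163 = 1024 + 128 + 8 + 2 + 1, so 1194^1163 ≡ 2127·1166·828·92·1194 ≡ 1118 (mod 2441)
R · y^e ≡ 2365·1118 = 2644070 ≡ 467 (mod 2441)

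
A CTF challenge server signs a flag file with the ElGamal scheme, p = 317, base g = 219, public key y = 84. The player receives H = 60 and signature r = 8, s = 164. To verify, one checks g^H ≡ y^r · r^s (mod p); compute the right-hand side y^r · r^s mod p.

131

84^2 = 7056 ≡ 82
84^4 ≡ 82^2 = 6724 ≡ 67
84^8 ≡ 67^2 = 4489 ≡ 51
8^2 = 64
8^4 ≡ 64^2 = 4096 ≡ 292
8^8 ≡ 292^2 = 85264 ≡ 308
8^16 ≡ 308^2 = 94864 ≡ 81
8^32 ≡ 81^2 = 6561 ≡ 221
8^64 ≡ 221^2 = 48841 ≡ 23
8^128 ≡ 23^2 = 529 ≡ 212
164 = 128 + 32 + 4, so 8^164 ≡ 212·221·292 ≡ 15 (mod 317)
y^r · r^s ≡ 51·15 = 765 ≡ 131 (mod 317)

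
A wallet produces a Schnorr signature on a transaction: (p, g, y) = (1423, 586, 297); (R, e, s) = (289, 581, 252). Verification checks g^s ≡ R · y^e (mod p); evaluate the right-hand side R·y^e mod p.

1

297^581 mod 1423 = 453
R · y^e ≡ 289·453 = 130917 ≡ 1 (mod 1423)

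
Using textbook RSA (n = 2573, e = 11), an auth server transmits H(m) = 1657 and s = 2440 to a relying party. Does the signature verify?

does not verify

s^2 ≡ 2440^2 = 5953600 ≡ 2251
s^4 ≡ 2251^2 = 5067001 ≡ 764
s^8 ≡ 764^2 = 583696 ≡ 2198
11 = 8 + 2 + 1, so s^11 ≡ 2198·2251·2440 ≡ 916 (mod 2573)
916 ≠ 1657, so verification fails.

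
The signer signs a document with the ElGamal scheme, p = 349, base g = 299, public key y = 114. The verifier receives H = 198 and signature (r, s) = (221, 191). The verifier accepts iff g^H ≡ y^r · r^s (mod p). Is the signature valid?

Left side g^H mod p:
299^2 = 89401 ≡ 57
299^4 ≡ 57^2 = 3249 ≡ 108
299^8 ≡ 108^2 = 11664 ≡ 147
299^16 ≡ 147^2 = 21609 ≡ 320
299^32 ≡ 320^2 = 102400 ≡ 143
299^64 ≡ 143^2 = 20449 ≡ 207
299^128 ≡ 207^2 = 42849 ≡ 271
198 = 128 + 64 + 4 + 2, so 299^198 ≡ 271·207·108·57 ≡ 75 (mod 349)
Right side y^r · r^s mod p:
114^2 = 12996 ≡ 83
114^4 ≡ 83^2 = 6889 ≡ 258
114^8 ≡ 258^2 = 66564 ≡ 254
114^16 ≡ 254^2 = 64516 ≡ 300
114^32 ≡ 300^2 = 90000 ≡ 307
114^64 ≡ 307^2 = 94249 ≡ 19
114^128 ≡ 19^2 = 361 ≡ 12
221 = 128 + 64 + 16 + 8 + 4 + 1, so 114^221 ≡ 12·19·300·254·258·114 ≡ 184 (mod 349)
221^2 = 48841 ≡ 330
221^4 ≡ 330^2 = 108900 ≡ 12
221^8 ≡ 12^2 = 144
221^16 ≡ 144^2 = 20736 ≡ 145
221^32 ≡ 145^2 = 21025 ≡ 85
221^64 ≡ 85^2 = 7225 ≡ 245
221^128 ≡ 245^2 = 60025 ≡ 346
191 = 128 + 32 + 16 + 8 + 4 + 2 + 1, so 221^191 ≡ 346·85·145·144·12·330·221 ≡ 63 (mod 349)
184·63 = 11592 ≡ 75 (mod 349)
75 ≡ 75 (mod 349), so the signature is genuine.

valid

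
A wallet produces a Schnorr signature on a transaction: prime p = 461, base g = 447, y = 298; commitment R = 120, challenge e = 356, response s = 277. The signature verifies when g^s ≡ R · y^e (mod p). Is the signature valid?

invalid

g^s mod p:
Squares mod 461: 447^1≡447, 447^2≡196, 447^4≡153, 447^8≡359, 447^16≡262, 447^32≡416, 447^64≡181, 447^128≡30, 447^256≡439
277 = 256 + 16 + 4 + 1, so 447^277 ≡ 439·262·153·447 ≡ 447 (mod 461)
R · y^e mod p:
Squares mod 461: 298^1≡298, 298^2≡292, 298^4≡440, 298^8≡441, 298^16≡400, 298^32≡33, 298^64≡167, 298^128≡229, 298^256≡348
356 = 256 + 64 + 32 + 4, so 298^356 ≡ 348·167·33·440 ≡ 416 (mod 461)
120·416 = 49920 ≡ 132 (mod 461)
447 ≠ 132; the check fails.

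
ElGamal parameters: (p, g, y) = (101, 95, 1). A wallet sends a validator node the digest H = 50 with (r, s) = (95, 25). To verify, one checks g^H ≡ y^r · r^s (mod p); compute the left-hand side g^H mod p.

Squares mod 101: 95^1≡95, 95^2≡36, 95^4≡84, 95^8≡87, 95^16≡95, 95^32≡36
50 = 32 + 16 + 2, so 95^50 ≡ 36·95·36 ≡ 1 (mod 101)

1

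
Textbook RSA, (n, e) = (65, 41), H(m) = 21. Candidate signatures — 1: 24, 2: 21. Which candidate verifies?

2

Candidate 1: 24^2 = 576 ≡ 56; 24^4 ≡ 56^2 = 3136 ≡ 16; 24^8 ≡ 16^2 = 256 ≡ 61; 24^16 ≡ 61^2 = 3721 ≡ 16; 24^32 ≡ 16^2 = 256 ≡ 61; 41 = 32 + 8 + 1, so 24^41 ≡ 61·61·24 ≡ 59 (mod 65)
Candidate 2: 21^2 = 441 ≡ 51; 21^4 ≡ 51^2 = 2601 ≡ 1; 21^8 ≡ 1^2 = 1; 21^16 ≡ 1^2 = 1; 21^32 ≡ 1^2 = 1; 41 = 32 + 8 + 1, so 21^41 ≡ 1·1·21 ≡ 21 (mod 65)
  → matches H(m) = 21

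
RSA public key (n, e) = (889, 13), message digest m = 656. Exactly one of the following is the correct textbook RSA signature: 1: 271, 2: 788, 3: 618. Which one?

Candidate 1: Squares mod 889: 271^1≡271, 271^2≡543, 271^4≡590, 271^8≡501; 13 = 8 + 4 + 1, so 271^13 ≡ 501·590·271 ≡ 656 (mod 889)
  → matches m = 656
Candidate 2: Squares mod 889: 788^1≡788, 788^2≡422, 788^4≡284, 788^8≡646; 13 = 8 + 4 + 1, so 788^13 ≡ 646·284·788 ≡ 452 (mod 889)
Candidate 3: Squares mod 889: 618^1≡618, 618^2≡543, 618^4≡590, 618^8≡501; 13 = 8 + 4 + 1, so 618^13 ≡ 501·590·618 ≡ 233 (mod 889)

1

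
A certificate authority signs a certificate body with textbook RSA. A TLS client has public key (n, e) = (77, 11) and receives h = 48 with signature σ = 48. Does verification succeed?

Squares mod 77: σ^1≡48, σ^2≡71, σ^4≡36, σ^8≡64
11 = 8 + 2 + 1, so σ^11 ≡ 64·71·48 ≡ 48 (mod 77)
Since 48 equals the digest 48, verification succeeds.

passes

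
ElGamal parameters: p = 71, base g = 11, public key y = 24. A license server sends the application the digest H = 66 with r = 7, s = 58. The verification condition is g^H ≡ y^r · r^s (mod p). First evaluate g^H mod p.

19

11^66 mod 71 = 19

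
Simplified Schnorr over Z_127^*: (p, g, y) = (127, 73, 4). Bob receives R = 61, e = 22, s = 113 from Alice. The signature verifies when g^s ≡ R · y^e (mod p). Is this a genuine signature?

g^s mod p:
73^2 = 5329 ≡ 122
73^4 ≡ 122^2 = 14884 ≡ 25
73^8 ≡ 25^2 = 625 ≡ 117
73^16 ≡ 117^2 = 13689 ≡ 100
73^32 ≡ 100^2 = 10000 ≡ 94
73^64 ≡ 94^2 = 8836 ≡ 73
113 = 64 + 32 + 16 + 1, so 73^113 ≡ 73·94·100·73 ≡ 117 (mod 127)
R · y^e mod p:
4^2 = 16
4^4 ≡ 16^2 = 256 ≡ 2
4^8 ≡ 2^2 = 4
4^16 ≡ 4^2 = 16
22 = 16 + 4 + 2, so 4^22 ≡ 16·2·16 ≡ 4 (mod 127)
61·4 = 244 ≡ 117 (mod 127)
117 ≡ 117 (mod 127); signature holds.

genuine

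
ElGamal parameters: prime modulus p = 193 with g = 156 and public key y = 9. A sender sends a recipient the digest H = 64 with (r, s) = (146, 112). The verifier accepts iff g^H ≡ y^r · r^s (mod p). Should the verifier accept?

Left side g^H mod p:
Squares mod 193: 156^1≡156, 156^2≡18, 156^4≡131, 156^8≡177, 156^16≡63, 156^32≡109, 156^64≡108
156^64 ≡ 108 (mod 193)
Right side y^r · r^s mod p:
Squares mod 193: 9^1≡9, 9^2≡81, 9^4≡192, 9^8≡1, 9^16≡1, 9^32≡1, 9^64≡1, 9^128≡1
146 = 128 + 16 + 2, so 9^146 ≡ 1·1·81 ≡ 81 (mod 193)
Squares mod 193: 146^1≡146, 146^2≡86, 146^4≡62, 146^8≡177, 146^16≡63, 146^32≡109, 146^64≡108
112 = 64 + 32 + 16, so 146^112 ≡ 108·109·63 ≡ 130 (mod 193)
81·130 = 10530 ≡ 108 (mod 193)
108 ≡ 108 (mod 193), so the signature is genuine.

accept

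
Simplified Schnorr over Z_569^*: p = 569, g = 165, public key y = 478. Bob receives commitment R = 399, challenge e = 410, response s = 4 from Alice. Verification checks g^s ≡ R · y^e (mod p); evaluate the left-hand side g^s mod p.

172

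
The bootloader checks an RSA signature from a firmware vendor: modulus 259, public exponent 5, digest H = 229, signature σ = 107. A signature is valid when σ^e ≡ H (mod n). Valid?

σ^2 ≡ 107^2 = 11449 ≡ 53
σ^4 ≡ 53^2 = 2809 ≡ 219
5 = 4 + 1, so σ^5 ≡ 219·107 ≡ 123 (mod 259)
The recovered value 123 does not match the digest 229.

no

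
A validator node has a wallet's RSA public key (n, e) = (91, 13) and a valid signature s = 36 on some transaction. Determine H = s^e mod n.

s^2 ≡ 36^2 = 1296 ≡ 22
s^4 ≡ 22^2 = 484 ≡ 29
s^8 ≡ 29^2 = 841 ≡ 22
13 = 8 + 4 + 1, so s^13 ≡ 22·29·36 ≡ 36 (mod 91)

36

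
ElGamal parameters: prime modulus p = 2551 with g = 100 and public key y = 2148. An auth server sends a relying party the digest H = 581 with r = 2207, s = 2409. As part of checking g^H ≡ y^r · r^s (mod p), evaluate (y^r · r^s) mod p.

1044

2148^2 = 4613904 ≡ 1696
2148^4 ≡ 1696^2 = 2876416 ≡ 1439
2148^8 ≡ 1439^2 = 2070721 ≡ 1860
2148^16 ≡ 1860^2 = 3459600 ≡ 444
2148^32 ≡ 444^2 = 197136 ≡ 709
2148^64 ≡ 709^2 = 502681 ≡ 134
2148^128 ≡ 134^2 = 17956 ≡ 99
2148^256 ≡ 99^2 = 9801 ≡ 2148
2148^512 ≡ 2148^2 = 4613904 ≡ 1696
2148^1024 ≡ 1696^2 = 2876416 ≡ 1439
2148^2048 ≡ 1439^2 = 2070721 ≡ 1860
2207 = 2048 + 128 + 16 + 8 + 4 + 2 + 1, so 2148^2207 ≡ 1860·99·444·1860·1439·1696·2148 ≡ 411 (mod 2551)
2207^2 = 4870849 ≡ 990
2207^4 ≡ 990^2 = 980100 ≡ 516
2207^8 ≡ 516^2 = 266256 ≡ 952
2207^16 ≡ 952^2 = 906304 ≡ 699
2207^32 ≡ 699^2 = 488601 ≡ 1360
2207^64 ≡ 1360^2 = 1849600 ≡ 125
2207^128 ≡ 125^2 = 15625 ≡ 319
2207^256 ≡ 319^2 = 101761 ≡ 2272
2207^512 ≡ 2272^2 = 5161984 ≡ 1311
2207^1024 ≡ 1311^2 = 1718721 ≡ 1898
2207^2048 ≡ 1898^2 = 3602404 ≡ 392
2409 = 2048 + 256 + 64 + 32 + 8 + 1, so 2207^2409 ≡ 392·2272·125·1360·952·2207 ≡ 1697 (mod 2551)
y^r · r^s ≡ 411·1697 = 697467 ≡ 1044 (mod 2551)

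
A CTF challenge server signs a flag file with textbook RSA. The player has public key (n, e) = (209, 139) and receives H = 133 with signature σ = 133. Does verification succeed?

passes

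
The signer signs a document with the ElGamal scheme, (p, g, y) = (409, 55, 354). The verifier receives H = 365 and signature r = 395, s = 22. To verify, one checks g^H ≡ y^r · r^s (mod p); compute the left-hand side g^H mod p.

Squares mod 409: 55^1≡55, 55^2≡162, 55^4≡68, 55^8≡125, 55^16≡83, 55^32≡345, 55^64≡6, 55^128≡36, 55^256≡69
365 = 256 + 64 + 32 + 8 + 4 + 1, so 55^365 ≡ 69·6·345·125·68·55 ≡ 339 (mod 409)

339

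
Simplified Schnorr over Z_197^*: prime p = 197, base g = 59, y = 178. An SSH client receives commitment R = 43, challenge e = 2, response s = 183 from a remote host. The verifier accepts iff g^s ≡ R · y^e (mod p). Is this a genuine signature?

forged

g^s mod p:
Squares mod 197: 59^1≡59, 59^2≡132, 59^4≡88, 59^8≡61, 59^16≡175, 59^32≡90, 59^64≡23, 59^128≡135
183 = 128 + 32 + 16 + 4 + 2 + 1, so 59^183 ≡ 135·90·175·88·132·59 ≡ 40 (mod 197)
R · y^e mod p:
Squares mod 197: 178^1≡178, 178^2≡164
178^2 ≡ 164 (mod 197)
43·164 = 7052 ≡ 157 (mod 197)
40 ≠ 157; the check fails.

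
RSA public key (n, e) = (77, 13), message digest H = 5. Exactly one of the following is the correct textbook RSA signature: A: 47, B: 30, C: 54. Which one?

Candidate A: Squares mod 77: 47^1≡47, 47^2≡53, 47^4≡37, 47^8≡60; 13 = 8 + 4 + 1, so 47^13 ≡ 60·37·47 ≡ 5 (mod 77)
  → matches H = 5
Candidate B: Squares mod 77: 30^1≡30, 30^2≡53, 30^4≡37, 30^8≡60; 13 = 8 + 4 + 1, so 30^13 ≡ 60·37·30 ≡ 72 (mod 77)
Candidate C: Squares mod 77: 54^1≡54, 54^2≡67, 54^4≡23, 54^8≡67; 13 = 8 + 4 + 1, so 54^13 ≡ 67·23·54 ≡ 54 (mod 77)

A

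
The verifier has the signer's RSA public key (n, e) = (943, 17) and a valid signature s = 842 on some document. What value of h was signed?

s^2 ≡ 842^2 = 708964 ≡ 771
s^4 ≡ 771^2 = 594441 ≡ 351
s^8 ≡ 351^2 = 123201 ≡ 611
s^16 ≡ 611^2 = 373321 ≡ 836
17 = 16 + 1, so s^17 ≡ 836·842 ≡ 434 (mod 943)

434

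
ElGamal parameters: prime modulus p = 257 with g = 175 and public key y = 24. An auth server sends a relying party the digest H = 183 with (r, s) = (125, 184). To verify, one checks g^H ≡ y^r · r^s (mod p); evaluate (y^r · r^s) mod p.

24^2 = 576 ≡ 62
24^4 ≡ 62^2 = 3844 ≡ 246
24^8 ≡ 246^2 = 60516 ≡ 121
24^16 ≡ 121^2 = 14641 ≡ 249
24^32 ≡ 249^2 = 62001 ≡ 64
24^64 ≡ 64^2 = 4096 ≡ 241
125 = 64 + 32 + 16 + 8 + 4 + 1, so 24^125 ≡ 241·64·249·121·246·24 ≡ 119 (mod 257)
125^2 = 15625 ≡ 205
125^4 ≡ 205^2 = 42025 ≡ 134
125^8 ≡ 134^2 = 17956 ≡ 223
125^16 ≡ 223^2 = 49729 ≡ 128
125^32 ≡ 128^2 = 16384 ≡ 193
125^64 ≡ 193^2 = 37249 ≡ 241
125^128 ≡ 241^2 = 58081 ≡ 256
184 = 128 + 32 + 16 + 8, so 125^184 ≡ 256·193·128·223 ≡ 60 (mod 257)
y^r · r^s ≡ 119·60 = 7140 ≡ 201 (mod 257)

201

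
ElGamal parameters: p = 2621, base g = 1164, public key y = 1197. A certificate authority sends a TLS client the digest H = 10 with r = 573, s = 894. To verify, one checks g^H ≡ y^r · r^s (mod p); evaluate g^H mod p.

1164^2 = 1354896 ≡ 2460
1164^4 ≡ 2460^2 = 6051600 ≡ 2332
1164^8 ≡ 2332^2 = 5438224 ≡ 2270
10 = 8 + 2, so 1164^10 ≡ 2270·2460 ≡ 1470 (mod 2621)

1470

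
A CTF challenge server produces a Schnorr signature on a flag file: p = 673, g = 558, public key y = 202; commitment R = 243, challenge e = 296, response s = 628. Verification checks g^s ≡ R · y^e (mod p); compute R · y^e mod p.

Squares mod 673: 202^1≡202, 202^2≡424, 202^4≡85, 202^8≡495, 202^16≡53, 202^32≡117, 202^64≡229, 202^128≡620, 202^256≡117
296 = 256 + 32 + 8, so 202^296 ≡ 117·117·495 ≡ 291 (mod 673)
R · y^e ≡ 243·291 = 70713 ≡ 48 (mod 673)

48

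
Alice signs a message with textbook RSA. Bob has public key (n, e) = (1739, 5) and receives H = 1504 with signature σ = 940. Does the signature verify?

verifies

Squares mod 1739: σ^1≡940, σ^2≡188, σ^4≡564
5 = 4 + 1, so σ^5 ≡ 564·940 ≡ 1504 (mod 1739)
1504 = H, so the signature checks out.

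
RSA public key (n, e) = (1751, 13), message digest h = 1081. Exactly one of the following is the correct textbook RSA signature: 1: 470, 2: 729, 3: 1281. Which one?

3

Candidate 1: Squares mod 1751: 470^1≡470, 470^2≡274, 470^4≡1534, 470^8≡1563; 13 = 8 + 4 + 1, so 470^13 ≡ 1563·1534·470 ≡ 670 (mod 1751)
Candidate 2: Squares mod 1751: 729^1≡729, 729^2≡888, 729^4≡594, 729^8≡885; 13 = 8 + 4 + 1, so 729^13 ≡ 885·594·729 ≡ 648 (mod 1751)
Candidate 3: Squares mod 1751: 1281^1≡1281, 1281^2≡274, 1281^4≡1534, 1281^8≡1563; 13 = 8 + 4 + 1, so 1281^13 ≡ 1563·1534·1281 ≡ 1081 (mod 1751)
  → matches h = 1081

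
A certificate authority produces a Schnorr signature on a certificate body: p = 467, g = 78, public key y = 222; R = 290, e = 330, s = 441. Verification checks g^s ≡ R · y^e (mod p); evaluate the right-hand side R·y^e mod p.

Squares mod 467: 222^1≡222, 222^2≡249, 222^4≡357, 222^8≡425, 222^16≡363, 222^32≡75, 222^64≡21, 222^128≡441, 222^256≡209
330 = 256 + 64 + 8 + 2, so 222^330 ≡ 209·21·425·249 ≡ 334 (mod 467)
R · y^e ≡ 290·334 = 96860 ≡ 191 (mod 467)

191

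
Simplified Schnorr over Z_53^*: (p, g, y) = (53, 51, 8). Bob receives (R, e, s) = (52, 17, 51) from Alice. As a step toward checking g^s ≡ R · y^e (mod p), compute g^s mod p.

51^51 mod 53 = 26

26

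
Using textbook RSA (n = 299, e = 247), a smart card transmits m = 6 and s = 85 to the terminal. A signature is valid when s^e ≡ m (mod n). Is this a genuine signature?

s^247 mod 299 = 6
Since 6 equals the digest 6, verification succeeds.

genuine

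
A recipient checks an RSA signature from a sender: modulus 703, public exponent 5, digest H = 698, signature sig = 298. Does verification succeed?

sig^2 ≡ 298^2 = 88804 ≡ 226
sig^4 ≡ 226^2 = 51076 ≡ 460
5 = 4 + 1, so sig^5 ≡ 460·298 ≡ 698 (mod 703)
698 = H, so the signature checks out.

passes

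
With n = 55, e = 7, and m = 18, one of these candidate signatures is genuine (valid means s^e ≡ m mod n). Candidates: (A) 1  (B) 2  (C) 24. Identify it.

B

Candidate A: Squares mod 55: 1^1≡1, 1^2≡1, 1^4≡1; 7 = 4 + 2 + 1, so 1^7 ≡ 1·1·1 ≡ 1 (mod 55)
Candidate B: Squares mod 55: 2^1≡2, 2^2≡4, 2^4≡16; 7 = 4 + 2 + 1, so 2^7 ≡ 16·4·2 ≡ 18 (mod 55)
  → matches m = 18
Candidate C: Squares mod 55: 24^1≡24, 24^2≡26, 24^4≡16; 7 = 4 + 2 + 1, so 24^7 ≡ 16·26·24 ≡ 29 (mod 55)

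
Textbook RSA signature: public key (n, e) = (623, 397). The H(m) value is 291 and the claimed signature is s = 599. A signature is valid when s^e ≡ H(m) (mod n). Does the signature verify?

s^2 ≡ 599^2 = 358801 ≡ 576
s^4 ≡ 576^2 = 331776 ≡ 340
s^8 ≡ 340^2 = 115600 ≡ 345
s^16 ≡ 345^2 = 119025 ≡ 32
s^32 ≡ 32^2 = 1024 ≡ 401
s^64 ≡ 401^2 = 160801 ≡ 67
s^128 ≡ 67^2 = 4489 ≡ 128
s^256 ≡ 128^2 = 16384 ≡ 186
397 = 256 + 128 + 8 + 4 + 1, so s^397 ≡ 186·128·345·340·599 ≡ 291 (mod 623)
Since 291 equals the digest 291, verification succeeds.

verifies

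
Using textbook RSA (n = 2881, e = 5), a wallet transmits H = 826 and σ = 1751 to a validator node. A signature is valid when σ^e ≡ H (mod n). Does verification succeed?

passes

σ^2 ≡ 1751^2 = 3066001 ≡ 617
σ^4 ≡ 617^2 = 380689 ≡ 397
5 = 4 + 1, so σ^5 ≡ 397·1751 ≡ 826 (mod 2881)
826 = H, so the signature checks out.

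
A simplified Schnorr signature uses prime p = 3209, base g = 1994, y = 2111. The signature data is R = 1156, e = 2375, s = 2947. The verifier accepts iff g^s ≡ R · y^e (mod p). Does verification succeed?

g^s mod p:
Squares mod 3209: 1994^1≡1994, 1994^2≡85, 1994^4≡807, 1994^8≡3031, 1994^16≡2803, 1994^32≡1177, 1994^64≡2250, 1994^128≡1907, 1994^256≡852, 1994^512≡670, 1994^1024≡2849, 1994^2048≡1240
2947 = 2048 + 512 + 256 + 128 + 2 + 1, so 1994^2947 ≡ 1240·670·852·1907·85·1994 ≡ 3202 (mod 3209)
R · y^e mod p:
Squares mod 3209: 2111^1≡2111, 2111^2≡2229, 2111^4≡909, 2111^8≡1568, 2111^16≡530, 2111^32≡1717, 2111^64≡2227, 2111^128≡1624, 2111^256≡2787, 2111^512≡1589, 2111^1024≡2647, 2111^2048≡1362
2375 = 2048 + 256 + 64 + 4 + 2 + 1, so 2111^2375 ≡ 1362·2787·2227·909·2229·2111 ≡ 2285 (mod 3209)
1156·2285 = 2641460 ≡ 453 (mod 3209)
3202 ≠ 453; the check fails.

fails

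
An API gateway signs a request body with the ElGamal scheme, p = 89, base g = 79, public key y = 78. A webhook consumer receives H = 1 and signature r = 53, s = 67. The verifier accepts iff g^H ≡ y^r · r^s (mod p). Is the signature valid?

valid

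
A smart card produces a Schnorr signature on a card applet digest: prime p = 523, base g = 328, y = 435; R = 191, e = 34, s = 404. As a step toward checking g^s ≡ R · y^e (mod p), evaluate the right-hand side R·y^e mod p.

Squares mod 523: 435^1≡435, 435^2≡422, 435^4≡264, 435^8≡137, 435^16≡464, 435^32≡343
34 = 32 + 2, so 435^34 ≡ 343·422 ≡ 398 (mod 523)
R · y^e ≡ 191·398 = 76018 ≡ 183 (mod 523)

183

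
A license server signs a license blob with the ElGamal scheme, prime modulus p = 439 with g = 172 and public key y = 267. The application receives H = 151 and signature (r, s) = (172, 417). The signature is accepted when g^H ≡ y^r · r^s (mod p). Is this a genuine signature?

Left side g^H mod p:
172^2 = 29584 ≡ 171
172^4 ≡ 171^2 = 29241 ≡ 267
172^8 ≡ 267^2 = 71289 ≡ 171
172^16 ≡ 171^2 = 29241 ≡ 267
172^32 ≡ 267^2 = 71289 ≡ 171
172^64 ≡ 171^2 = 29241 ≡ 267
172^128 ≡ 267^2 = 71289 ≡ 171
151 = 128 + 16 + 4 + 2 + 1, so 172^151 ≡ 171·267·267·171·172 ≡ 172 (mod 439)
Right side y^r · r^s mod p:
267^2 = 71289 ≡ 171
267^4 ≡ 171^2 = 29241 ≡ 267
267^8 ≡ 267^2 = 71289 ≡ 171
267^16 ≡ 171^2 = 29241 ≡ 267
267^32 ≡ 267^2 = 71289 ≡ 171
267^64 ≡ 171^2 = 29241 ≡ 267
267^128 ≡ 267^2 = 71289 ≡ 171
172 = 128 + 32 + 8 + 4, so 267^172 ≡ 171·171·171·267 ≡ 267 (mod 439)
172^2 = 29584 ≡ 171
172^4 ≡ 171^2 = 29241 ≡ 267
172^8 ≡ 267^2 = 71289 ≡ 171
172^16 ≡ 171^2 = 29241 ≡ 267
172^32 ≡ 267^2 = 71289 ≡ 171
172^64 ≡ 171^2 = 29241 ≡ 267
172^128 ≡ 267^2 = 71289 ≡ 171
172^256 ≡ 171^2 = 29241 ≡ 267
417 = 256 + 128 + 32 + 1, so 172^417 ≡ 267·171·171·172 ≡ 438 (mod 439)
267·438 = 116946 ≡ 172 (mod 439)
172 ≡ 172 (mod 439), so the signature is genuine.

genuine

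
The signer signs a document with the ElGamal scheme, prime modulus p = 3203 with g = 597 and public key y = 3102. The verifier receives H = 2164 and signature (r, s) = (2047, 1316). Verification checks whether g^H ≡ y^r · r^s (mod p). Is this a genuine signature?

forged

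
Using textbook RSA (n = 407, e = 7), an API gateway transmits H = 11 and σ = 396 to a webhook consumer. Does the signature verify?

Squares mod 407: σ^1≡396, σ^2≡121, σ^4≡396
7 = 4 + 2 + 1, so σ^7 ≡ 396·121·396 ≡ 396 (mod 407)
396 ≠ 11, so verification fails.

does not verify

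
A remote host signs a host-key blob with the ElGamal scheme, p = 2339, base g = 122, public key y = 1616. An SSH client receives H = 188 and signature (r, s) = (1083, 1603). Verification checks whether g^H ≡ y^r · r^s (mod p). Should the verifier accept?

Left side g^H mod p:
122^2 = 14884 ≡ 850
122^4 ≡ 850^2 = 722500 ≡ 2088
122^8 ≡ 2088^2 = 4359744 ≡ 2187
122^16 ≡ 2187^2 = 4782969 ≡ 2053
122^32 ≡ 2053^2 = 4214809 ≡ 2270
122^64 ≡ 2270^2 = 5152900 ≡ 83
122^128 ≡ 83^2 = 6889 ≡ 2211
188 = 128 + 32 + 16 + 8 + 4, so 122^188 ≡ 2211·2270·2053·2187·2088 ≡ 676 (mod 2339)
Right side y^r · r^s mod p:
1616^2 = 2611456 ≡ 1132
1616^4 ≡ 1132^2 = 1281424 ≡ 1991
1616^8 ≡ 1991^2 = 3964081 ≡ 1815
1616^16 ≡ 1815^2 = 3294225 ≡ 913
1616^32 ≡ 913^2 = 833569 ≡ 885
1616^64 ≡ 885^2 = 783225 ≡ 1999
1616^128 ≡ 1999^2 = 3996001 ≡ 989
1616^256 ≡ 989^2 = 978121 ≡ 419
1616^512 ≡ 419^2 = 175561 ≡ 136
1616^1024 ≡ 136^2 = 18496 ≡ 2123
1083 = 1024 + 32 + 16 + 8 + 2 + 1, so 1616^1083 ≡ 2123·885·913·1815·1132·1616 ≡ 1932 (mod 2339)
1083^2 = 1172889 ≡ 1050
1083^4 ≡ 1050^2 = 1102500 ≡ 831
1083^8 ≡ 831^2 = 690561 ≡ 556
1083^16 ≡ 556^2 = 309136 ≡ 388
1083^32 ≡ 388^2 = 150544 ≡ 848
1083^64 ≡ 848^2 = 719104 ≡ 1031
1083^128 ≡ 1031^2 = 1062961 ≡ 1055
1083^256 ≡ 1055^2 = 1113025 ≡ 2000
1083^512 ≡ 2000^2 = 4000000 ≡ 310
1083^1024 ≡ 310^2 = 96100 ≡ 201
1603 = 1024 + 512 + 64 + 2 + 1, so 1083^1603 ≡ 201·310·1031·1050·1083 ≡ 165 (mod 2339)
1932·165 = 318780 ≡ 676 (mod 2339)
676 ≡ 676 (mod 2339), so the signature is genuine.

accept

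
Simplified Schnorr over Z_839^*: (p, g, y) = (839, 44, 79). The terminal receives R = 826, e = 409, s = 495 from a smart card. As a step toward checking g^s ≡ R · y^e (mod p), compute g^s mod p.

44^495 mod 839 = 580

580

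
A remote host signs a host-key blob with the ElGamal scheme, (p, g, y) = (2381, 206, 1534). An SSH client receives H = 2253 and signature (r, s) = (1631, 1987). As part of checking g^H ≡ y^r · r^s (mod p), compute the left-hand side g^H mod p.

107

206^2 = 42436 ≡ 1959
206^4 ≡ 1959^2 = 3837681 ≡ 1890
206^8 ≡ 1890^2 = 3572100 ≡ 600
206^16 ≡ 600^2 = 360000 ≡ 469
206^32 ≡ 469^2 = 219961 ≡ 909
206^64 ≡ 909^2 = 826281 ≡ 74
206^128 ≡ 74^2 = 5476 ≡ 714
206^256 ≡ 714^2 = 509796 ≡ 262
206^512 ≡ 262^2 = 68644 ≡ 1976
206^1024 ≡ 1976^2 = 3904576 ≡ 2117
206^2048 ≡ 2117^2 = 4481689 ≡ 647
2253 = 2048 + 128 + 64 + 8 + 4 + 1, so 206^2253 ≡ 647·714·74·600·1890·206 ≡ 107 (mod 2381)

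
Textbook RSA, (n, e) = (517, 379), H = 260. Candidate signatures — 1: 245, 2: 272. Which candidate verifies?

Candidate 1: 245^2 = 60025 ≡ 53; 245^4 ≡ 53^2 = 2809 ≡ 224; 245^8 ≡ 224^2 = 50176 ≡ 27; 245^16 ≡ 27^2 = 729 ≡ 212; 245^32 ≡ 212^2 = 44944 ≡ 482; 245^64 ≡ 482^2 = 232324 ≡ 191; 245^128 ≡ 191^2 = 36481 ≡ 291; 245^256 ≡ 291^2 = 84681 ≡ 410; 379 = 256 + 64 + 32 + 16 + 8 + 2 + 1, so 245^379 ≡ 410·191·482·212·27·53·245 ≡ 257 (mod 517)
Candidate 2: 272^2 = 73984 ≡ 53; 272^4 ≡ 53^2 = 2809 ≡ 224; 272^8 ≡ 224^2 = 50176 ≡ 27; 272^16 ≡ 27^2 = 729 ≡ 212; 272^32 ≡ 212^2 = 44944 ≡ 482; 272^64 ≡ 482^2 = 232324 ≡ 191; 272^128 ≡ 191^2 = 36481 ≡ 291; 272^256 ≡ 291^2 = 84681 ≡ 410; 379 = 256 + 64 + 32 + 16 + 8 + 2 + 1, so 272^379 ≡ 410·191·482·212·27·53·272 ≡ 260 (mod 517)
  → matches H = 260

2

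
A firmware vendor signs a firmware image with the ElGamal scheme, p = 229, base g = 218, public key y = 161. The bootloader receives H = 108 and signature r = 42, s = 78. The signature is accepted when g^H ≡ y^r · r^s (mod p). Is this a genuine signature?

Left side g^H mod p:
218^2 = 47524 ≡ 121
218^4 ≡ 121^2 = 14641 ≡ 214
218^8 ≡ 214^2 = 45796 ≡ 225
218^16 ≡ 225^2 = 50625 ≡ 16
218^32 ≡ 16^2 = 256 ≡ 27
218^64 ≡ 27^2 = 729 ≡ 42
108 = 64 + 32 + 8 + 4, so 218^108 ≡ 42·27·225·214 ≡ 27 (mod 229)
Right side y^r · r^s mod p:
161^2 = 25921 ≡ 44
161^4 ≡ 44^2 = 1936 ≡ 104
161^8 ≡ 104^2 = 10816 ≡ 53
161^16 ≡ 53^2 = 2809 ≡ 61
161^32 ≡ 61^2 = 3721 ≡ 57
42 = 32 + 8 + 2, so 161^42 ≡ 57·53·44 ≡ 104 (mod 229)
42^2 = 1764 ≡ 161
42^4 ≡ 161^2 = 25921 ≡ 44
42^8 ≡ 44^2 = 1936 ≡ 104
42^16 ≡ 104^2 = 10816 ≡ 53
42^32 ≡ 53^2 = 2809 ≡ 61
42^64 ≡ 61^2 = 3721 ≡ 57
78 = 64 + 8 + 4 + 2, so 42^78 ≡ 57·104·44·161 ≡ 161 (mod 229)
104·161 = 16744 ≡ 27 (mod 229)
27 ≡ 27 (mod 229), so the signature is genuine.

genuine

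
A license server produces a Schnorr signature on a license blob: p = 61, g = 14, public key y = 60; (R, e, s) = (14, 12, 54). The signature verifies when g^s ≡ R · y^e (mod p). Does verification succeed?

fails

g^s mod p:
14^2 = 196 ≡ 13
14^4 ≡ 13^2 = 169 ≡ 47
14^8 ≡ 47^2 = 2209 ≡ 13
14^16 ≡ 13^2 = 169 ≡ 47
14^32 ≡ 47^2 = 2209 ≡ 13
54 = 32 + 16 + 4 + 2, so 14^54 ≡ 13·47·47·13 ≡ 1 (mod 61)
R · y^e mod p:
60^2 = 3600 ≡ 1
60^4 ≡ 1^2 = 1
60^8 ≡ 1^2 = 1
12 = 8 + 4, so 60^12 ≡ 1·1 ≡ 1 (mod 61)
14·1 = 14 ≡ 14 (mod 61)
1 ≠ 14; the check fails.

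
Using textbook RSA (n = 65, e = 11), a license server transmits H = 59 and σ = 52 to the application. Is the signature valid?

σ^2 ≡ 52^2 = 2704 ≡ 39
σ^4 ≡ 39^2 = 1521 ≡ 26
σ^8 ≡ 26^2 = 676 ≡ 26
11 = 8 + 2 + 1, so σ^11 ≡ 26·39·52 ≡ 13 (mod 65)
13 ≠ 59, so verification fails.

invalid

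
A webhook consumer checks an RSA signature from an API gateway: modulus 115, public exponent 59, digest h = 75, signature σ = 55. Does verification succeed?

passes

σ^2 ≡ 55^2 = 3025 ≡ 35
σ^4 ≡ 35^2 = 1225 ≡ 75
σ^8 ≡ 75^2 = 5625 ≡ 105
σ^16 ≡ 105^2 = 11025 ≡ 100
σ^32 ≡ 100^2 = 10000 ≡ 110
59 = 32 + 16 + 8 + 2 + 1, so σ^59 ≡ 110·100·105·35·55 ≡ 75 (mod 115)
Since 75 equals the digest 75, verification succeeds.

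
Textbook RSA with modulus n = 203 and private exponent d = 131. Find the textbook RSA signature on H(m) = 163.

130

(H(m))^2 ≡ 163^2 = 26569 ≡ 179
(H(m))^4 ≡ 179^2 = 32041 ≡ 170
(H(m))^8 ≡ 170^2 = 28900 ≡ 74
(H(m))^16 ≡ 74^2 = 5476 ≡ 198
(H(m))^32 ≡ 198^2 = 39204 ≡ 25
(H(m))^64 ≡ 25^2 = 625 ≡ 16
(H(m))^128 ≡ 16^2 = 256 ≡ 53
131 = 128 + 2 + 1, so (H(m))^131 ≡ 53·179·163 ≡ 130 (mod 203)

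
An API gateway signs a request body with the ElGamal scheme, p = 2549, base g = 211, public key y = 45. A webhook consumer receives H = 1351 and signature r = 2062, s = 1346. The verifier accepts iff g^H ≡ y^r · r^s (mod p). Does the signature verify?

does not verify

Left side g^H mod p:
211^2 = 44521 ≡ 1188
211^4 ≡ 1188^2 = 1411344 ≡ 1747
211^8 ≡ 1747^2 = 3052009 ≡ 856
211^16 ≡ 856^2 = 732736 ≡ 1173
211^32 ≡ 1173^2 = 1375929 ≡ 2018
211^64 ≡ 2018^2 = 4072324 ≡ 1571
211^128 ≡ 1571^2 = 2468041 ≡ 609
211^256 ≡ 609^2 = 370881 ≡ 1276
211^512 ≡ 1276^2 = 1628176 ≡ 1914
211^1024 ≡ 1914^2 = 3663396 ≡ 483
1351 = 1024 + 256 + 64 + 4 + 2 + 1, so 211^1351 ≡ 483·1276·1571·1747·1188·211 ≡ 477 (mod 2549)
Right side y^r · r^s mod p:
45^2 = 2025
45^4 ≡ 2025^2 = 4100625 ≡ 1833
45^8 ≡ 1833^2 = 3359889 ≡ 307
45^16 ≡ 307^2 = 94249 ≡ 2485
45^32 ≡ 2485^2 = 6175225 ≡ 1547
45^64 ≡ 1547^2 = 2393209 ≡ 2247
45^128 ≡ 2247^2 = 5049009 ≡ 1989
45^256 ≡ 1989^2 = 3956121 ≡ 73
45^512 ≡ 73^2 = 5329 ≡ 231
45^1024 ≡ 231^2 = 53361 ≡ 2381
45^2048 ≡ 2381^2 = 5669161 ≡ 185
2062 = 2048 + 8 + 4 + 2, so 45^2062 ≡ 185·307·1833·2025 ≡ 762 (mod 2549)
2062^2 = 4251844 ≡ 112
2062^4 ≡ 112^2 = 12544 ≡ 2348
2062^8 ≡ 2348^2 = 5513104 ≡ 2166
2062^16 ≡ 2166^2 = 4691556 ≡ 1396
2062^32 ≡ 1396^2 = 1948816 ≡ 1380
2062^64 ≡ 1380^2 = 1904400 ≡ 297
2062^128 ≡ 297^2 = 88209 ≡ 1543
2062^256 ≡ 1543^2 = 2380849 ≡ 83
2062^512 ≡ 83^2 = 6889 ≡ 1791
2062^1024 ≡ 1791^2 = 3207681 ≡ 1039
1346 = 1024 + 256 + 64 + 2, so 2062^1346 ≡ 1039·83·297·112 ≡ 1595 (mod 2549)
762·1595 = 1215390 ≡ 2066 (mod 2549)
477 ≠ 2066, so verification fails.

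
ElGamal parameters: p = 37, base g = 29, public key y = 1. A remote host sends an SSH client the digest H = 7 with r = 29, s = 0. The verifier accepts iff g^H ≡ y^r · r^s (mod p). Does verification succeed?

fails

Left side g^H mod p:
29^2 = 841 ≡ 27
29^4 ≡ 27^2 = 729 ≡ 26
7 = 4 + 2 + 1, so 29^7 ≡ 26·27·29 ≡ 8 (mod 37)
Right side y^r · r^s mod p:
1^2 = 1
1^4 ≡ 1^2 = 1
1^8 ≡ 1^2 = 1
1^16 ≡ 1^2 = 1
29 = 16 + 8 + 4 + 1, so 1^29 ≡ 1·1·1·1 ≡ 1 (mod 37)
29^0 mod 37 = 1
1·1 = 1 ≡ 1 (mod 37)
8 ≠ 1, so verification fails.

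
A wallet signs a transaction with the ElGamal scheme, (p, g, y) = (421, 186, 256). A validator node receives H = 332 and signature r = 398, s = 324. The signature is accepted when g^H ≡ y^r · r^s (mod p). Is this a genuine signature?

Left side g^H mod p:
Squares mod 421: 186^1≡186, 186^2≡74, 186^4≡3, 186^8≡9, 186^16≡81, 186^32≡246, 186^64≡313, 186^128≡297, 186^256≡220
332 = 256 + 64 + 8 + 4, so 186^332 ≡ 220·313·9·3 ≡ 84 (mod 421)
Right side y^r · r^s mod p:
Squares mod 421: 256^1≡256, 256^2≡281, 256^4≡234, 256^8≡26, 256^16≡255, 256^32≡191, 256^64≡275, 256^128≡266, 256^256≡28
398 = 256 + 128 + 8 + 4 + 2, so 256^398 ≡ 28·266·26·234·281 ≡ 327 (mod 421)
Squares mod 421: 398^1≡398, 398^2≡108, 398^4≡297, 398^8≡220, 398^16≡406, 398^32≡225, 398^64≡105, 398^128≡79, 398^256≡347
324 = 256 + 64 + 4, so 398^324 ≡ 347·105·297 ≡ 232 (mod 421)
327·232 = 75864 ≡ 84 (mod 421)
84 ≡ 84 (mod 421), so the signature is genuine.

genuine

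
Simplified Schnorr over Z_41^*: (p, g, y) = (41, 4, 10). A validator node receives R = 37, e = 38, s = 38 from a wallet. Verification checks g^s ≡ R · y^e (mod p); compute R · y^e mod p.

10^2 = 100 ≡ 18
10^4 ≡ 18^2 = 324 ≡ 37
10^8 ≡ 37^2 = 1369 ≡ 16
10^16 ≡ 16^2 = 256 ≡ 10
10^32 ≡ 10^2 = 100 ≡ 18
38 = 32 + 4 + 2, so 10^38 ≡ 18·37·18 ≡ 16 (mod 41)
R · y^e ≡ 37·16 = 592 ≡ 18 (mod 41)

18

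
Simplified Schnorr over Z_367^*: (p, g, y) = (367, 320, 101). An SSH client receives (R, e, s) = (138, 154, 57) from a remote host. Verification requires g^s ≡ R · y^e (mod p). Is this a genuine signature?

genuine

g^s mod p:
320^2 = 102400 ≡ 7
320^4 ≡ 7^2 = 49
320^8 ≡ 49^2 = 2401 ≡ 199
320^16 ≡ 199^2 = 39601 ≡ 332
320^32 ≡ 332^2 = 110224 ≡ 124
57 = 32 + 16 + 8 + 1, so 320^57 ≡ 124·332·199·320 ≡ 352 (mod 367)
R · y^e mod p:
101^2 = 10201 ≡ 292
101^4 ≡ 292^2 = 85264 ≡ 120
101^8 ≡ 120^2 = 14400 ≡ 87
101^16 ≡ 87^2 = 7569 ≡ 229
101^32 ≡ 229^2 = 52441 ≡ 327
101^64 ≡ 327^2 = 106929 ≡ 132
101^128 ≡ 132^2 = 17424 ≡ 175
154 = 128 + 16 + 8 + 2, so 101^154 ≡ 175·229·87·292 ≡ 327 (mod 367)
138·327 = 45126 ≡ 352 (mod 367)
352 ≡ 352 (mod 367); signature holds.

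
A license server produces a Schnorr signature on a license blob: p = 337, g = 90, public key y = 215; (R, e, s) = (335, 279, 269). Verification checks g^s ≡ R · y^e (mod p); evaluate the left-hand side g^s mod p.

90^2 = 8100 ≡ 12
90^4 ≡ 12^2 = 144
90^8 ≡ 144^2 = 20736 ≡ 179
90^16 ≡ 179^2 = 32041 ≡ 26
90^32 ≡ 26^2 = 676 ≡ 2
90^64 ≡ 2^2 = 4
90^128 ≡ 4^2 = 16
90^256 ≡ 16^2 = 256
269 = 256 + 8 + 4 + 1, so 90^269 ≡ 256·179·144·90 ≡ 116 (mod 337)

116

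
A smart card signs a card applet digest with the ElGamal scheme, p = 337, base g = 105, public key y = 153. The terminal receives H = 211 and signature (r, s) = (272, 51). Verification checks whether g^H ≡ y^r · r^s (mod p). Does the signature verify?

Left side g^H mod p:
105^2 = 11025 ≡ 241
105^4 ≡ 241^2 = 58081 ≡ 117
105^8 ≡ 117^2 = 13689 ≡ 209
105^16 ≡ 209^2 = 43681 ≡ 208
105^32 ≡ 208^2 = 43264 ≡ 128
105^64 ≡ 128^2 = 16384 ≡ 208
105^128 ≡ 208^2 = 43264 ≡ 128
211 = 128 + 64 + 16 + 2 + 1, so 105^211 ≡ 128·208·208·241·105 ≡ 174 (mod 337)
Right side y^r · r^s mod p:
153^2 = 23409 ≡ 156
153^4 ≡ 156^2 = 24336 ≡ 72
153^8 ≡ 72^2 = 5184 ≡ 129
153^16 ≡ 129^2 = 16641 ≡ 128
153^32 ≡ 128^2 = 16384 ≡ 208
153^64 ≡ 208^2 = 43264 ≡ 128
153^128 ≡ 128^2 = 16384 ≡ 208
153^256 ≡ 208^2 = 43264 ≡ 128
272 = 256 + 16, so 153^272 ≡ 128·128 ≡ 208 (mod 337)
272^2 = 73984 ≡ 181
272^4 ≡ 181^2 = 32761 ≡ 72
272^8 ≡ 72^2 = 5184 ≡ 129
272^16 ≡ 129^2 = 16641 ≡ 128
272^32 ≡ 128^2 = 16384 ≡ 208
51 = 32 + 16 + 2 + 1, so 272^51 ≡ 208·128·181·272 ≡ 30 (mod 337)
208·30 = 6240 ≡ 174 (mod 337)
174 ≡ 174 (mod 337), so the signature is genuine.

verifies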